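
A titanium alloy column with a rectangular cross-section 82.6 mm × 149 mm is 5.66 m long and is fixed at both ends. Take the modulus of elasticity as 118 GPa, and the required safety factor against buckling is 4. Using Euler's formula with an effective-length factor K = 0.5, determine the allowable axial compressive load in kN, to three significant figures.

P_allow = 254 kN

Buckling occurs about the weak axis: I_min = h·b³/12 = 149×82.6³/12 = 6.998×10^6 mm⁴ (b = 82.6 mm is the smaller dimension).
Effective length L_e = KL = 0.5×5.66 m = 2830 mm.
Euler critical load P_cr = π²EI/L_e² = π²×118000×6.998×10^6/2830² = 1.018×10^6 N.
P_allow = P_cr/n = 1.018×10^6/4 = 254400 N.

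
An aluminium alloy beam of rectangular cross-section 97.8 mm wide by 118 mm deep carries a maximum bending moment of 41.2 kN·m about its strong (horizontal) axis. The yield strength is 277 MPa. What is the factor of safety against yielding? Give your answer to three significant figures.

n = 1.53

Section modulus S = bh²/6 = 97.8×118²/6 = 227000 mm³.
σ = M/S = 4.1200×10^7/227000 = 181.5 MPa.
n = 277/181.5 = 1.526.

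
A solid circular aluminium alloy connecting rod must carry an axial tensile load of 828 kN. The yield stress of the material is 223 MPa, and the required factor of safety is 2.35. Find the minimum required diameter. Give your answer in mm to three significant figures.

d = 105 mm

Allowable stress σ_allow = 223/2.35 = 94.89 MPa.
Required area A = F/σ_allow = 828000/94.89 = 8726 mm².
A = πd²/4 → d = √(4A/π) = 105.4 mm.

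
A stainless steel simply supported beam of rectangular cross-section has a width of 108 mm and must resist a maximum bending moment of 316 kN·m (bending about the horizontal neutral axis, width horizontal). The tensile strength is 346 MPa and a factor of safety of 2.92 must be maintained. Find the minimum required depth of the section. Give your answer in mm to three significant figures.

h = 385 mm

σ_allow = 346/2.92 = 118.5 MPa.
For a rectangular section σ = 6M/(bh²), so h² = 6M/(b σ_allow) = 6×3.1600×10^8/(108×118.5) = 148200 mm².
h = 384.9 mm.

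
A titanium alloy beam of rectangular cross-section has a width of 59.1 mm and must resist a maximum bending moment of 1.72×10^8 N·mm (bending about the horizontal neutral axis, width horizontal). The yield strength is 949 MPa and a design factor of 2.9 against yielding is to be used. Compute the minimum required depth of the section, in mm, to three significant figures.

σ_allow = 949/2.9 = 327.2 MPa.
For a rectangular section σ = 6M/(bh²), so h² = 6M/(b σ_allow) = 6×1.7200×10^8/(59.1×327.2) = 53360 mm².
h = 231.0 mm.

h = 231 mm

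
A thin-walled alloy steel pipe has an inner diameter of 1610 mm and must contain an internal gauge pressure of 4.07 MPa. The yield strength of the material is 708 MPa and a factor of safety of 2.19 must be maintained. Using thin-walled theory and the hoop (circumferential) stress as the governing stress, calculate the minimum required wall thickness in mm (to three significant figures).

σ_allow = 708/2.19 = 323.3 MPa.
Hoop stress σ_h = pD/(2t), so t = pD/(2σ_allow) = 4.07×1610/(2×323.3) = 10.13 mm.

t = 10.1 mm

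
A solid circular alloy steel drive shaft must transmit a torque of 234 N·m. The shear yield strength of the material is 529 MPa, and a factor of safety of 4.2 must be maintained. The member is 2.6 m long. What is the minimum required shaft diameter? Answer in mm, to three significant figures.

Allowable shear stress τ_allow = 529/4.2 = 126.0 MPa.
For a solid shaft τ = 16T/(πd³), so d³ = 16T/(π τ_allow) = 16×234000/(π×126.0) = 9462 mm³.
d = (9462)^(1/3) = 21.15 mm.

d = 21.2 mm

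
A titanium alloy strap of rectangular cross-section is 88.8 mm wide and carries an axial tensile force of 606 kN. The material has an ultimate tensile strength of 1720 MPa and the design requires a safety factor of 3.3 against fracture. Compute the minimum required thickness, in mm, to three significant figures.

t = 13.1 mm

σ_allow = 1720/3.3 = 521.2 MPa.
Required area A = F/σ_allow = 606000/521.2 = 1163 mm².
t = A/w = 1163/88.8 = 13.09 mm.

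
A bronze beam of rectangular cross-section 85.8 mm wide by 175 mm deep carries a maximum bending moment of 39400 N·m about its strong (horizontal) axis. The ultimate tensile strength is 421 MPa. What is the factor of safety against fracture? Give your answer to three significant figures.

n = 4.68

Section modulus S = bh²/6 = 85.8×175²/6 = 437900 mm³.
σ = M/S = 3.9400×10^7/437900 = 89.97 MPa.
n = 421/89.97 = 4.679.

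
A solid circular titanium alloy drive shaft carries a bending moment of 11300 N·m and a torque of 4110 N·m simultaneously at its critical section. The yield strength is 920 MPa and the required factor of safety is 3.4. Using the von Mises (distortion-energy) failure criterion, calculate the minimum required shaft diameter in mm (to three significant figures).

σ_allow = σ_y/n = 920/3.4 = 270.6 MPa.
For a solid shaft σ_b = 32M/(πd³) and τ = 16T/(πd³), so the von Mises stress is σ' = (16/πd³)·√(4M²+3T²).
√(4M²+3T²) = √(4×(1.130×10^7)² + 3×(4.110×10^6)²) = 2.369×10^7 N·mm.
d³ = 16×2.369×10^7/(π×270.6) = 446000 mm³.
d = 76.40 mm.

d = 76.4 mm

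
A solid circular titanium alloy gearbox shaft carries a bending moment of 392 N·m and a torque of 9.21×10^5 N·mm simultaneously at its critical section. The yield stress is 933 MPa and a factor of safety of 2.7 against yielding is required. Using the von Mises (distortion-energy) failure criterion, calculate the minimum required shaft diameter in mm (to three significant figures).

d = 29.7 mm

σ_allow = σ_y/n = 933/2.7 = 345.6 MPa.
For a solid shaft σ_b = 32M/(πd³) and τ = 16T/(πd³), so the von Mises stress is σ' = (16/πd³)·√(4M²+3T²).
√(4M²+3T²) = √(4×(392000)² + 3×(921000)²) = 1.777×10^6 N·mm.
d³ = 16×1.777×10^6/(π×345.6) = 26200 mm³.
d = 29.70 mm.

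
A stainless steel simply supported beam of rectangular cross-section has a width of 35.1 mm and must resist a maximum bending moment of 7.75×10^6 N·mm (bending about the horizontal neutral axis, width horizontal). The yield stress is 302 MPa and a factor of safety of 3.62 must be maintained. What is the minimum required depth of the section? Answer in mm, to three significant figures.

σ_allow = 302/3.62 = 83.43 MPa.
For a rectangular section σ = 6M/(bh²), so h² = 6M/(b σ_allow) = 6×7750000/(35.1×83.43) = 15880 mm².
h = 126.0 mm.

h = 126 mm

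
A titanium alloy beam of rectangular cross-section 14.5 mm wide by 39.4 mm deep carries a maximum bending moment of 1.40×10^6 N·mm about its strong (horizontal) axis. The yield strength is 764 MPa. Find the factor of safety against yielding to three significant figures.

n = 2.05

Section modulus S = bh²/6 = 14.5×39.4²/6 = 3752 mm³.
σ = M/S = 1400000/3752 = 373.2 MPa.
n = 764/373.2 = 2.047.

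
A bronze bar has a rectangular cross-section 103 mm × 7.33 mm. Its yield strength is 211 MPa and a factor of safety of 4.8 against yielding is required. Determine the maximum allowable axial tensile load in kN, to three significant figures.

F_allow = 33.2 kN

σ_allow = 211/4.8 = 43.96 MPa.
A = 103×7.33 = 755.0 mm².
F_allow = σ_allow × A = 43.96×755.0 = 33190 N.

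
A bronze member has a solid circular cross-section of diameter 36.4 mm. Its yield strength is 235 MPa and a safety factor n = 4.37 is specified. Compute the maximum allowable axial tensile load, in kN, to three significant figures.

σ_allow = 235/4.37 = 53.78 MPa.
A = πd²/4 = π×36.4²/4 = 1041 mm².
F_allow = σ_allow × A = 53.78×1041 = 55960 N.

F_allow = 56.0 kN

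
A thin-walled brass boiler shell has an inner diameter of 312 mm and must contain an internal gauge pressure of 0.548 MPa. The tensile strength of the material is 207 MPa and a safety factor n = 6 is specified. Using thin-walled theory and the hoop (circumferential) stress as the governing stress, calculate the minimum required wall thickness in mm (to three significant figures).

σ_allow = 207/6 = 34.50 MPa.
Hoop stress σ_h = pD/(2t), so t = pD/(2σ_allow) = 0.548×312/(2×34.50) = 2.478 mm.

t = 2.48 mm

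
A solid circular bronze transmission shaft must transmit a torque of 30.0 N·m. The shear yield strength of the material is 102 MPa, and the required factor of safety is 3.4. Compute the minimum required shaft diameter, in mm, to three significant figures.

Allowable shear stress τ_allow = 102/3.4 = 30.00 MPa.
For a solid shaft τ = 16T/(πd³), so d³ = 16T/(π τ_allow) = 16×30000/(π×30.00) = 5093 mm³.
d = (5093)^(1/3) = 17.21 mm.

d = 17.2 mm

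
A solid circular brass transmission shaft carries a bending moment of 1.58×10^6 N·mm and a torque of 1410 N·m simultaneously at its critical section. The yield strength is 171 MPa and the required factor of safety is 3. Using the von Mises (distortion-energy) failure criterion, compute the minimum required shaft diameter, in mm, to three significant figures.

σ_allow = σ_y/n = 171/3 = 57.00 MPa.
For a solid shaft σ_b = 32M/(πd³) and τ = 16T/(πd³), so the von Mises stress is σ' = (16/πd³)·√(4M²+3T²).
√(4M²+3T²) = √(4×(1.580×10^6)² + 3×(1.410×10^6)²) = 3.994×10^6 N·mm.
d³ = 16×3.994×10^6/(π×57.00) = 356800 mm³.
d = 70.93 mm.

d = 70.9 mm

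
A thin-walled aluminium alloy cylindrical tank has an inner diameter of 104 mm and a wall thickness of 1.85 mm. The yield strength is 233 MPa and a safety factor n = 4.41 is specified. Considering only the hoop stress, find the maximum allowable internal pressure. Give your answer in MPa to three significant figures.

p_allow = 1.88 MPa

σ_allow = 233/4.41 = 52.83 MPa.
σ_h = pD/(2t) → p_allow = 2σ_allow t/D = 2×52.83×1.85/104 = 1.880 MPa.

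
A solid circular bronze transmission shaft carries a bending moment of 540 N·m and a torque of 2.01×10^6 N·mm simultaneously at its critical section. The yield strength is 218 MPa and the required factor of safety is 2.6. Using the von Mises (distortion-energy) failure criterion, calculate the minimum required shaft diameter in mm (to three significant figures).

σ_allow = σ_y/n = 218/2.6 = 83.85 MPa.
For a solid shaft σ_b = 32M/(πd³) and τ = 16T/(πd³), so the von Mises stress is σ' = (16/πd³)·√(4M²+3T²).
√(4M²+3T²) = √(4×(540000)² + 3×(2.010×10^6)²) = 3.645×10^6 N·mm.
d³ = 16×3.645×10^6/(π×83.85) = 221400 mm³.
d = 60.50 mm.

d = 60.5 mm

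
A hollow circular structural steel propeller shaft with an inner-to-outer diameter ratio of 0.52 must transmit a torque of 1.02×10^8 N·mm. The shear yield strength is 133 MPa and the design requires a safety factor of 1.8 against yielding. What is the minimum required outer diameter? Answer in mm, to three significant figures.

d_o = 196 mm

τ_allow = 133/1.8 = 73.89 MPa.
For a hollow shaft τ = 16T/[πd_o³(1−k⁴)] with k = 0.52, so 1−k⁴ = 0.9269.
d_o³ = 16T/[π τ_allow (1−k⁴)] = 16×1.0200×10^8/(π×73.89×0.9269) = 7.585×10^6 mm³.
d_o = 196.5 mm.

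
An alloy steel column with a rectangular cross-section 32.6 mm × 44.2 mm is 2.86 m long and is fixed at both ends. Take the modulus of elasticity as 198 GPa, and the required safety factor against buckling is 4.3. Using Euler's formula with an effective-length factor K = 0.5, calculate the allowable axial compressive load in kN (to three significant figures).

Buckling occurs about the weak axis: I_min = h·b³/12 = 44.2×32.6³/12 = 127600 mm⁴ (b = 32.6 mm is the smaller dimension).
Effective length L_e = KL = 0.5×2.86 m = 1430 mm.
Euler critical load P_cr = π²EI/L_e² = π²×198000×127600/1430² = 122000 N.
P_allow = P_cr/n = 122000/4.3 = 28360 N.

P_allow = 28.4 kN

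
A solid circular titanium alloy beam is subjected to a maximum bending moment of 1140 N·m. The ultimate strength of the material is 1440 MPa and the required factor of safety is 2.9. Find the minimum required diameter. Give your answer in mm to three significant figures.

d = 28.6 mm

σ_allow = 1440/2.9 = 496.6 MPa.
For a solid circular section σ = 32M/(πd³), so d³ = 32M/(π σ_allow) = 32×1140000/(π×496.6) = 23390 mm³.
d = 28.60 mm.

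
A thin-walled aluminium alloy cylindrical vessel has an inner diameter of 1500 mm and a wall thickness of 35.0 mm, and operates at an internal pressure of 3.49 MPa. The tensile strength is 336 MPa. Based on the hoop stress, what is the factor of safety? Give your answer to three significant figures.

σ_h = pD/(2t) = 3.49×1500/(2×35.0) = 74.79 MPa.
n = 336/74.79 = 4.493.

n = 4.49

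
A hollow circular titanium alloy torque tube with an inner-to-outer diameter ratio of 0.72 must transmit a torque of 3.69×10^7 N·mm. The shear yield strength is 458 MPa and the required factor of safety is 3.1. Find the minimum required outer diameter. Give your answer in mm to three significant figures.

τ_allow = 458/3.1 = 147.7 MPa.
For a hollow shaft τ = 16T/[πd_o³(1−k⁴)] with k = 0.72, so 1−k⁴ = 0.7313.
d_o³ = 16T/[π τ_allow (1−k⁴)] = 16×3.6900×10^7/(π×147.7×0.7313) = 1.739×10^6 mm³.
d_o = 120.3 mm.

d_o = 120 mm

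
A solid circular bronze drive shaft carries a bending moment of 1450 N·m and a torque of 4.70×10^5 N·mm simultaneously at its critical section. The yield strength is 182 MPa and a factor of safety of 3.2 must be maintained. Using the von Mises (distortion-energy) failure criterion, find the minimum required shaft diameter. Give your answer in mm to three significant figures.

σ_allow = σ_y/n = 182/3.2 = 56.88 MPa.
For a solid shaft σ_b = 32M/(πd³) and τ = 16T/(πd³), so the von Mises stress is σ' = (16/πd³)·√(4M²+3T²).
√(4M²+3T²) = √(4×(1.450×10^6)² + 3×(470000)²) = 3.012×10^6 N·mm.
d³ = 16×3.012×10^6/(π×56.88) = 269700 mm³.
d = 64.61 mm.

d = 64.6 mm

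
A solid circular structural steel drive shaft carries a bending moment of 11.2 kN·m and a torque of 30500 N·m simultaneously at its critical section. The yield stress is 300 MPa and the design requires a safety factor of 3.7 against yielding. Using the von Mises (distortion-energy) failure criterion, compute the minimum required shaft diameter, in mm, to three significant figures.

σ_allow = σ_y/n = 300/3.7 = 81.08 MPa.
For a solid shaft σ_b = 32M/(πd³) and τ = 16T/(πd³), so the von Mises stress is σ' = (16/πd³)·√(4M²+3T²).
√(4M²+3T²) = √(4×(1.120×10^7)² + 3×(3.050×10^7)²) = 5.738×10^7 N·mm.
d³ = 16×5.738×10^7/(π×81.08) = 3.604×10^6 mm³.
d = 153.3 mm.

d = 153 mm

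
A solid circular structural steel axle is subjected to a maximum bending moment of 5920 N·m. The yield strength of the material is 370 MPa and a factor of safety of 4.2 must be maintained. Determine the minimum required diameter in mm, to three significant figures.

d = 88.1 mm

σ_allow = 370/4.2 = 88.10 MPa.
For a solid circular section σ = 32M/(πd³), so d³ = 32M/(π σ_allow) = 32×5920000/(π×88.10) = 684500 mm³.
d = 88.13 mm.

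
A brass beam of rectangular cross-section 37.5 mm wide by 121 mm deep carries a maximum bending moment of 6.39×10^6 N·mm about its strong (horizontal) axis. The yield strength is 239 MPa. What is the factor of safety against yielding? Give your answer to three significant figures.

n = 3.42

Section modulus S = bh²/6 = 37.5×121²/6 = 91510 mm³.
σ = M/S = 6390000/91510 = 69.83 MPa.
n = 239/69.83 = 3.423.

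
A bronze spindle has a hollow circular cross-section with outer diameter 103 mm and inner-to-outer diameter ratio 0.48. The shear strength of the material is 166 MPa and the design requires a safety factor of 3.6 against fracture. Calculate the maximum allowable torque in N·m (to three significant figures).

τ_allow = 166/3.6 = 46.11 MPa.
For a hollow shaft T_allow = τ_allow·πd_o³(1−k⁴)/16 with 1−k⁴ = 0.9469, so πd_o³(1−k⁴)/16 = 203200 mm³.
T_allow = 46.11×203200 = 9.368×10^6 N·mm = 9368 N·m.

T_allow = 9370 N·m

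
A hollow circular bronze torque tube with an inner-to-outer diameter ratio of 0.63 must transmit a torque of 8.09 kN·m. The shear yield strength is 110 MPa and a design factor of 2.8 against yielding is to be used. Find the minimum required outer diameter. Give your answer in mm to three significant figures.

τ_allow = 110/2.8 = 39.29 MPa.
For a hollow shaft τ = 16T/[πd_o³(1−k⁴)] with k = 0.63, so 1−k⁴ = 0.8425.
d_o³ = 16T/[π τ_allow (1−k⁴)] = 16×8090000/(π×39.29×0.8425) = 1.245×10^6 mm³.
d_o = 107.6 mm.

d_o = 108 mm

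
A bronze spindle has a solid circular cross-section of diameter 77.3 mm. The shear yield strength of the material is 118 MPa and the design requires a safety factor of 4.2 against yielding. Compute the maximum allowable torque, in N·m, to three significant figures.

T_allow = 2550 N·m

τ_allow = 118/4.2 = 28.10 MPa.
For a solid shaft T_allow = τ_allow·πd³/16; πd³/16 = π×77.3³/16 = 90690 mm³.
T_allow = 28.10×90690 = 2.548×10^6 N·mm = 2548 N·m.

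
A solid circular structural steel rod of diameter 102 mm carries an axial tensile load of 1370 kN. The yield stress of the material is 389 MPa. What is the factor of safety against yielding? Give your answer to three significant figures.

n = 2.32

A = πd²/4 = 8171 mm².
σ = F/A = 1370000/8171 = 167.7 MPa.
n = 389/167.7 = 2.320.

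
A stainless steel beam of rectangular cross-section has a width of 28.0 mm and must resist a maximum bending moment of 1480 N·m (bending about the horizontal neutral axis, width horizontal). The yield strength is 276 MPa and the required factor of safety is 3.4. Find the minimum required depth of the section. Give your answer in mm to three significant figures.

h = 62.5 mm

σ_allow = 276/3.4 = 81.18 MPa.
For a rectangular section σ = 6M/(bh²), so h² = 6M/(b σ_allow) = 6×1480000/(28.0×81.18) = 3907 mm².
h = 62.50 mm.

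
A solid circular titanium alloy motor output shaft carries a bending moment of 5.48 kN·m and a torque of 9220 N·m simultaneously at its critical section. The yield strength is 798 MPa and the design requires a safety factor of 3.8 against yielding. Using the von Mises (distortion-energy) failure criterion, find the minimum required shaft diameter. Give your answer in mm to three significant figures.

d = 77.7 mm

σ_allow = σ_y/n = 798/3.8 = 210.0 MPa.
For a solid shaft σ_b = 32M/(πd³) and τ = 16T/(πd³), so the von Mises stress is σ' = (16/πd³)·√(4M²+3T²).
√(4M²+3T²) = √(4×(5.480×10^6)² + 3×(9.220×10^6)²) = 1.937×10^7 N·mm.
d³ = 16×1.937×10^7/(π×210.0) = 469700 mm³.
d = 77.74 mm.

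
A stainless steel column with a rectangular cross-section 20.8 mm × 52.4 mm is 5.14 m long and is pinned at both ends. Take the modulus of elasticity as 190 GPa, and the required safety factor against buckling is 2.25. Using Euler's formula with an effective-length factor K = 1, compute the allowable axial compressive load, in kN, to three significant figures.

P_allow = 1.24 kN

Buckling occurs about the weak axis: I_min = h·b³/12 = 52.4×20.8³/12 = 39300 mm⁴ (b = 20.8 mm is the smaller dimension).
Effective length L_e = KL = 1×5.14 m = 5140 mm.
Euler critical load P_cr = π²EI/L_e² = π²×190000×39300/5140² = 2789 N.
P_allow = P_cr/n = 2789/2.25 = 1240 N.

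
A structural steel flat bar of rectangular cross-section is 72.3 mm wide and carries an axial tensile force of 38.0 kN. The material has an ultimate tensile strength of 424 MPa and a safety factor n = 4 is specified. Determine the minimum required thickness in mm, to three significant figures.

t = 4.96 mm

σ_allow = 424/4 = 106.0 MPa.
Required area A = F/σ_allow = 38000/106.0 = 358.5 mm².
t = A/w = 358.5/72.3 = 4.958 mm.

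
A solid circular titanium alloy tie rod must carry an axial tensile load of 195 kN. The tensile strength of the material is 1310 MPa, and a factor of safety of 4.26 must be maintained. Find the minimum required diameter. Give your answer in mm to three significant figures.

d = 28.4 mm

Allowable stress σ_allow = 1310/4.26 = 307.5 MPa.
Required area A = F/σ_allow = 195000/307.5 = 634.1 mm².
A = πd²/4 → d = √(4A/π) = 28.41 mm.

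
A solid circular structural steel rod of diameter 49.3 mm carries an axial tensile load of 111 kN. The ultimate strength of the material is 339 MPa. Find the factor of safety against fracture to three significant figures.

n = 5.83

A = πd²/4 = 1909 mm².
σ = F/A = 111000/1909 = 58.15 MPa.
n = 339/58.15 = 5.830.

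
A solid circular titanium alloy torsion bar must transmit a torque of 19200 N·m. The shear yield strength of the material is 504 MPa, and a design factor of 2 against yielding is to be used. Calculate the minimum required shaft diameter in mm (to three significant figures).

d = 72.9 mm

Allowable shear stress τ_allow = 504/2 = 252.0 MPa.
For a solid shaft τ = 16T/(πd³), so d³ = 16T/(π τ_allow) = 16×1.9200×10^7/(π×252.0) = 388000 mm³.
d = (388000)^(1/3) = 72.94 mm.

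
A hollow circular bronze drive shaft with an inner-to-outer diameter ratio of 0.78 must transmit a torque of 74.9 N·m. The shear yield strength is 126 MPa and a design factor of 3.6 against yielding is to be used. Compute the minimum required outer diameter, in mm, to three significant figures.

τ_allow = 126/3.6 = 35.00 MPa.
For a hollow shaft τ = 16T/[πd_o³(1−k⁴)] with k = 0.78, so 1−k⁴ = 0.6298.
d_o³ = 16T/[π τ_allow (1−k⁴)] = 16×74900/(π×35.00×0.6298) = 17300 mm³.
d_o = 25.87 mm.

d_o = 25.9 mm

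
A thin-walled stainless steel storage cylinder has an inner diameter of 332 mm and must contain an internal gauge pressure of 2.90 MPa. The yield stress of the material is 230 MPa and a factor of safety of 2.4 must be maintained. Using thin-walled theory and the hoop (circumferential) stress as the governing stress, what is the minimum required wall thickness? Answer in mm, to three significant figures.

σ_allow = 230/2.4 = 95.83 MPa.
Hoop stress σ_h = pD/(2t), so t = pD/(2σ_allow) = 2.90×332/(2×95.83) = 5.023 mm.

t = 5.02 mm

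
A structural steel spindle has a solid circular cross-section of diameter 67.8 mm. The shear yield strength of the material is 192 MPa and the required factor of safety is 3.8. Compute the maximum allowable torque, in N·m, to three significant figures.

T_allow = 3090 N·m

τ_allow = 192/3.8 = 50.53 MPa.
For a solid shaft T_allow = τ_allow·πd³/16; πd³/16 = π×67.8³/16 = 61200 mm³.
T_allow = 50.53×61200 = 3.092×10^6 N·mm = 3092 N·m.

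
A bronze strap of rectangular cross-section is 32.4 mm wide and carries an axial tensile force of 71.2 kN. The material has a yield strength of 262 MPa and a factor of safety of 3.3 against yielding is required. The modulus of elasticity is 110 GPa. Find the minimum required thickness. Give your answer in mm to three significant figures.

σ_allow = 262/3.3 = 79.39 MPa.
Required area A = F/σ_allow = 71200/79.39 = 896.8 mm².
t = A/w = 896.8/32.4 = 27.68 mm.

t = 27.7 mm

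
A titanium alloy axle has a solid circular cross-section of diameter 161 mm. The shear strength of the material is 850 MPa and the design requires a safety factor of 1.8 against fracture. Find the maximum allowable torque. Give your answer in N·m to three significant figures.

T_allow = 3.87×10^5 N·m

τ_allow = 850/1.8 = 472.2 MPa.
For a solid shaft T_allow = τ_allow·πd³/16; πd³/16 = π×161³/16 = 819400 mm³.
T_allow = 472.2×819400 = 3.869×10^8 N·mm = 386900 N·m.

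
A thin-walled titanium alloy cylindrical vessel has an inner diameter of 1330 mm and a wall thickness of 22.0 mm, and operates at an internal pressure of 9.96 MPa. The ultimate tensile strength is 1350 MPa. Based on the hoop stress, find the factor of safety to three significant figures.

σ_h = pD/(2t) = 9.96×1330/(2×22.0) = 301.1 MPa.
n = 1350/301.1 = 4.484.

n = 4.48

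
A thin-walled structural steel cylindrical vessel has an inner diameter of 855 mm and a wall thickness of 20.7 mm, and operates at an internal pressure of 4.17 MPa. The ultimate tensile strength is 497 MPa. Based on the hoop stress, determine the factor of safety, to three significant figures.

n = 5.77

σ_h = pD/(2t) = 4.17×855/(2×20.7) = 86.12 MPa.
n = 497/86.12 = 5.771.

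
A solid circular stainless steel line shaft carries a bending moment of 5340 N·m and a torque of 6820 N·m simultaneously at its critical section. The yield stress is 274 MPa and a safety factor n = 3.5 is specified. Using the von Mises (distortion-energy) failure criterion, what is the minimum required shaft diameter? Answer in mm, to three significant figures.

d = 101 mm

σ_allow = σ_y/n = 274/3.5 = 78.29 MPa.
For a solid shaft σ_b = 32M/(πd³) and τ = 16T/(πd³), so the von Mises stress is σ' = (16/πd³)·√(4M²+3T²).
√(4M²+3T²) = √(4×(5.340×10^6)² + 3×(6.820×10^6)²) = 1.592×10^7 N·mm.
d³ = 16×1.592×10^7/(π×78.29) = 1.036×10^6 mm³.
d = 101.2 mm.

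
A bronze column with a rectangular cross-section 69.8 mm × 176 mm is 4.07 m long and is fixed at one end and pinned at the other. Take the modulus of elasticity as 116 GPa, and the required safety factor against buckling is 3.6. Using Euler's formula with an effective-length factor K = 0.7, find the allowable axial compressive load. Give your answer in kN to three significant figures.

Buckling occurs about the weak axis: I_min = h·b³/12 = 176×69.8³/12 = 4.988×10^6 mm⁴ (b = 69.8 mm is the smaller dimension).
Effective length L_e = KL = 0.7×4.07 m = 2849 mm.
Euler critical load P_cr = π²EI/L_e² = π²×116000×4.988×10^6/2849² = 703500 N.
P_allow = P_cr/n = 703500/3.6 = 195400 N.

P_allow = 195 kN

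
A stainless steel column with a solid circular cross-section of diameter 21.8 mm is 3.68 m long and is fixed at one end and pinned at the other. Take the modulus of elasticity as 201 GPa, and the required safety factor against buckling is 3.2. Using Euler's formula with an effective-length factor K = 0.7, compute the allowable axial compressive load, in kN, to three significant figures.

P_allow = 1.04 kN

I = πd⁴/64 = π×21.8⁴/64 = 11090 mm⁴.
Effective length L_e = KL = 0.7×3.68 m = 2576 mm.
Euler critical load P_cr = π²EI/L_e² = π²×201000×11090/2576² = 3314 N.
P_allow = P_cr/n = 3314/3.2 = 1036 N.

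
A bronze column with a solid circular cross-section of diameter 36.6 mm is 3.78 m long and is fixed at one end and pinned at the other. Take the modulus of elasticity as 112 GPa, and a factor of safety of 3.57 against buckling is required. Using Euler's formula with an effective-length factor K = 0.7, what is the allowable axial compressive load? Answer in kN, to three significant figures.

I = πd⁴/64 = π×36.6⁴/64 = 88080 mm⁴.
Effective length L_e = KL = 0.7×3.78 m = 2646 mm.
Euler critical load P_cr = π²EI/L_e² = π²×112000×88080/2646² = 13910 N.
P_allow = P_cr/n = 13910/3.57 = 3896 N.

P_allow = 3.90 kN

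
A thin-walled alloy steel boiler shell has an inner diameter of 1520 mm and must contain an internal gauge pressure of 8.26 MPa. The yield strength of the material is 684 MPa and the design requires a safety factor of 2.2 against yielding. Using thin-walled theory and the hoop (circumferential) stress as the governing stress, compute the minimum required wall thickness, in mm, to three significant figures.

σ_allow = 684/2.2 = 310.9 MPa.
Hoop stress σ_h = pD/(2t), so t = pD/(2σ_allow) = 8.26×1520/(2×310.9) = 20.19 mm.

t = 20.2 mm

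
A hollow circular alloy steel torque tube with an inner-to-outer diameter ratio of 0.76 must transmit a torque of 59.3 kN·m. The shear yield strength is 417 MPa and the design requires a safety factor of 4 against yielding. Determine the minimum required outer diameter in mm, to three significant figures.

τ_allow = 417/4 = 104.2 MPa.
For a hollow shaft τ = 16T/[πd_o³(1−k⁴)] with k = 0.76, so 1−k⁴ = 0.6664.
d_o³ = 16T/[π τ_allow (1−k⁴)] = 16×5.9300×10^7/(π×104.2×0.6664) = 4.347×10^6 mm³.
d_o = 163.2 mm.

d_o = 163 mm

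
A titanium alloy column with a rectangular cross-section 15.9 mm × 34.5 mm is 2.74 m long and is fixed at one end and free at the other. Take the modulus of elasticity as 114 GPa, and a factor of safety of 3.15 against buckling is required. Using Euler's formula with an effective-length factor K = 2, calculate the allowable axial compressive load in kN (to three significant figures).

Buckling occurs about the weak axis: I_min = h·b³/12 = 34.5×15.9³/12 = 11560 mm⁴ (b = 15.9 mm is the smaller dimension).
Effective length L_e = KL = 2×2.74 m = 5480 mm.
Euler critical load P_cr = π²EI/L_e² = π²×114000×11560/5480² = 433.0 N.
P_allow = P_cr/n = 433.0/3.15 = 137.5 N.

P_allow = 0.137 kN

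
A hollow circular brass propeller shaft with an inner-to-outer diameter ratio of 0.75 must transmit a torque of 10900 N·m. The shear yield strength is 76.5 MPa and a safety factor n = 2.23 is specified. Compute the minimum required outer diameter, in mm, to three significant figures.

τ_allow = 76.5/2.23 = 34.30 MPa.
For a hollow shaft τ = 16T/[πd_o³(1−k⁴)] with k = 0.75, so 1−k⁴ = 0.6836.
d_o³ = 16T/[π τ_allow (1−k⁴)] = 16×1.0900×10^7/(π×34.30×0.6836) = 2.367×10^6 mm³.
d_o = 133.3 mm.

d_o = 133 mm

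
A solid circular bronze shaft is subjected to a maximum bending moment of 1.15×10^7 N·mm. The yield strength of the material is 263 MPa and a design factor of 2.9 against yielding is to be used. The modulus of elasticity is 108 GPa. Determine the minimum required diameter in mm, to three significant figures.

d = 109 mm

σ_allow = 263/2.9 = 90.69 MPa.
For a solid circular section σ = 32M/(πd³), so d³ = 32M/(π σ_allow) = 32×1.1500×10^7/(π×90.69) = 1.292×10^6 mm³.
d = 108.9 mm.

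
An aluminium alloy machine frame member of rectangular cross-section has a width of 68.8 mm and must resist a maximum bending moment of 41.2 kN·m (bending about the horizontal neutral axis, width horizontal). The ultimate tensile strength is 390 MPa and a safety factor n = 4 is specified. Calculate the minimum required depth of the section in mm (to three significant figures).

σ_allow = 390/4 = 97.50 MPa.
For a rectangular section σ = 6M/(bh²), so h² = 6M/(b σ_allow) = 6×4.1200×10^7/(68.8×97.50) = 36850 mm².
h = 192.0 mm.

h = 192 mm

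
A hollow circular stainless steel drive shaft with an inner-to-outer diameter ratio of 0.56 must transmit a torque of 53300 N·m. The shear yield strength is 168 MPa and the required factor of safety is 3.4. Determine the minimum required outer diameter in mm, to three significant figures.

d_o = 183 mm

τ_allow = 168/3.4 = 49.41 MPa.
For a hollow shaft τ = 16T/[πd_o³(1−k⁴)] with k = 0.56, so 1−k⁴ = 0.9017.
d_o³ = 16T/[π τ_allow (1−k⁴)] = 16×5.3300×10^7/(π×49.41×0.9017) = 6.093×10^6 mm³.
d_o = 182.6 mm.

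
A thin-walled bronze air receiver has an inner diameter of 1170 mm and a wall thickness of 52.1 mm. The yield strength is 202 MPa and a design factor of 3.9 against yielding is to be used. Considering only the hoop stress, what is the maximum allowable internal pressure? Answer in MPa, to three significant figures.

σ_allow = 202/3.9 = 51.79 MPa.
σ_h = pD/(2t) → p_allow = 2σ_allow t/D = 2×51.79×52.1/1170 = 4.613 MPa.

p_allow = 4.61 MPa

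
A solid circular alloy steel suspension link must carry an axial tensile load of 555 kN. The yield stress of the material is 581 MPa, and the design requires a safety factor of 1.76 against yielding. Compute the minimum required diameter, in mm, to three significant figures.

Allowable stress σ_allow = 581/1.76 = 330.1 MPa.
Required area A = F/σ_allow = 555000/330.1 = 1681 mm².
A = πd²/4 → d = √(4A/π) = 46.27 mm.

d = 46.3 mm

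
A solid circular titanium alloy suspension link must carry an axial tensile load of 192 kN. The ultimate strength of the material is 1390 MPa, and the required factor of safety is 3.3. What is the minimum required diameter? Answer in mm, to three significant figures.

d = 24.1 mm

Allowable stress σ_allow = 1390/3.3 = 421.2 MPa.
Required area A = F/σ_allow = 192000/421.2 = 455.8 mm².
A = πd²/4 → d = √(4A/π) = 24.09 mm.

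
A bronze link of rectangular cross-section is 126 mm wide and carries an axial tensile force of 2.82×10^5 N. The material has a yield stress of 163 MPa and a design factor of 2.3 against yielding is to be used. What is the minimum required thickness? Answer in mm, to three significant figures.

t = 31.6 mm

σ_allow = 163/2.3 = 70.87 MPa.
Required area A = F/σ_allow = 282000/70.87 = 3979 mm².
t = A/w = 3979/126 = 31.58 mm.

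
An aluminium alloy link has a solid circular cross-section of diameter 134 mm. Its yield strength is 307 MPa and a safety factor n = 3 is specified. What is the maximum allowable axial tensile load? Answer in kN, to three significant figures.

F_allow = 1440 kN

σ_allow = 307/3 = 102.3 MPa.
A = πd²/4 = π×134²/4 = 14100 mm².
F_allow = σ_allow × A = 102.3×14100 = 1.443×10^6 N.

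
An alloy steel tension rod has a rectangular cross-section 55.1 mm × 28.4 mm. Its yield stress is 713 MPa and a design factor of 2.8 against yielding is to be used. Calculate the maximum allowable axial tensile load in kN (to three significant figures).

σ_allow = 713/2.8 = 254.6 MPa.
A = 55.1×28.4 = 1565 mm².
F_allow = σ_allow × A = 254.6×1565 = 398500 N.

F_allow = 398 kN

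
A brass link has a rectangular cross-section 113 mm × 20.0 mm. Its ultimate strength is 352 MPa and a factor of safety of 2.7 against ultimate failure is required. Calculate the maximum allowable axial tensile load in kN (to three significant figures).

σ_allow = 352/2.7 = 130.4 MPa.
A = 113×20.0 = 2260 mm².
F_allow = σ_allow × A = 130.4×2260 = 294600 N.

F_allow = 295 kN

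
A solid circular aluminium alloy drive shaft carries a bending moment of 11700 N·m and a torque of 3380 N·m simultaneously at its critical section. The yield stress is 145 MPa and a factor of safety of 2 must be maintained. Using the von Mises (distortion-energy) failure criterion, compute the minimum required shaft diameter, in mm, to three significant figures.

d = 119 mm

σ_allow = σ_y/n = 145/2 = 72.50 MPa.
For a solid shaft σ_b = 32M/(πd³) and τ = 16T/(πd³), so the von Mises stress is σ' = (16/πd³)·√(4M²+3T²).
√(4M²+3T²) = √(4×(1.170×10^7)² + 3×(3.380×10^6)²) = 2.412×10^7 N·mm.
d³ = 16×2.412×10^7/(π×72.50) = 1.694×10^6 mm³.
d = 119.2 mm.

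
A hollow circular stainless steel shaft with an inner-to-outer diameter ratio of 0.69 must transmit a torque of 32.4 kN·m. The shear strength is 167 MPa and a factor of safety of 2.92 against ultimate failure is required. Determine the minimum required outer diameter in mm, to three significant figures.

d_o = 155 mm

τ_allow = 167/2.92 = 57.19 MPa.
For a hollow shaft τ = 16T/[πd_o³(1−k⁴)] with k = 0.69, so 1−k⁴ = 0.7733.
d_o³ = 16T/[π τ_allow (1−k⁴)] = 16×3.2400×10^7/(π×57.19×0.7733) = 3.731×10^6 mm³.
d_o = 155.1 mm.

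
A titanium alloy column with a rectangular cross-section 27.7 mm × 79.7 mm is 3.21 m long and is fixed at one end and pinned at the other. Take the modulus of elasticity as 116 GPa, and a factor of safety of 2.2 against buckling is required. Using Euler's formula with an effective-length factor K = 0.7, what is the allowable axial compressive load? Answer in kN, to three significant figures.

Buckling occurs about the weak axis: I_min = h·b³/12 = 79.7×27.7³/12 = 141200 mm⁴ (b = 27.7 mm is the smaller dimension).
Effective length L_e = KL = 0.7×3.21 m = 2247 mm.
Euler critical load P_cr = π²EI/L_e² = π²×116000×141200/2247² = 32010 N.
P_allow = P_cr/n = 32010/2.2 = 14550 N.

P_allow = 14.5 kN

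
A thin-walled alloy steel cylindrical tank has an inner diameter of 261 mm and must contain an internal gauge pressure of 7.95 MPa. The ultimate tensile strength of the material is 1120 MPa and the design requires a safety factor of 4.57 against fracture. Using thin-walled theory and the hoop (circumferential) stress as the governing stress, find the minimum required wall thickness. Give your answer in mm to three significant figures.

t = 4.23 mm

σ_allow = 1120/4.57 = 245.1 MPa.
Hoop stress σ_h = pD/(2t), so t = pD/(2σ_allow) = 7.95×261/(2×245.1) = 4.233 mm.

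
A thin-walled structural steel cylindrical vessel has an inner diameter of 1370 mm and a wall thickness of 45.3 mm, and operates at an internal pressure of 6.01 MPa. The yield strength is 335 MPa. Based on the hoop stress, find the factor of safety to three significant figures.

σ_h = pD/(2t) = 6.01×1370/(2×45.3) = 90.88 MPa.
n = 335/90.88 = 3.686.

n = 3.69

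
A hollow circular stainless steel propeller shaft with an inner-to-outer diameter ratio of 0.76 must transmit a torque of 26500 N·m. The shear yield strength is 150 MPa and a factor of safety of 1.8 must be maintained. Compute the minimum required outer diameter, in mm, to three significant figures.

τ_allow = 150/1.8 = 83.33 MPa.
For a hollow shaft τ = 16T/[πd_o³(1−k⁴)] with k = 0.76, so 1−k⁴ = 0.6664.
d_o³ = 16T/[π τ_allow (1−k⁴)] = 16×2.6500×10^7/(π×83.33×0.6664) = 2.430×10^6 mm³.
d_o = 134.4 mm.

d_o = 134 mm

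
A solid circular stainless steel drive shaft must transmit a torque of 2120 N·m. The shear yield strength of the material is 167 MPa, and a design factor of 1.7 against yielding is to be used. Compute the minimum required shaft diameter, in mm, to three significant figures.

Allowable shear stress τ_allow = 167/1.7 = 98.24 MPa.
For a solid shaft τ = 16T/(πd³), so d³ = 16T/(π τ_allow) = 16×2120000/(π×98.24) = 109900 mm³.
d = (109900)^(1/3) = 47.90 mm.

d = 47.9 mm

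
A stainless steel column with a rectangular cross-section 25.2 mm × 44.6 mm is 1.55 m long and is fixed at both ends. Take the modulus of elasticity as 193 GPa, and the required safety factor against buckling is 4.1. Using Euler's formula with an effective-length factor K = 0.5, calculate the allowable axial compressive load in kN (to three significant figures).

Buckling occurs about the weak axis: I_min = h·b³/12 = 44.6×25.2³/12 = 59480 mm⁴ (b = 25.2 mm is the smaller dimension).
Effective length L_e = KL = 0.5×1.55 m = 775.0 mm.
Euler critical load P_cr = π²EI/L_e² = π²×193000×59480/775.0² = 188600 N.
P_allow = P_cr/n = 188600/4.1 = 46010 N.

P_allow = 46.0 kN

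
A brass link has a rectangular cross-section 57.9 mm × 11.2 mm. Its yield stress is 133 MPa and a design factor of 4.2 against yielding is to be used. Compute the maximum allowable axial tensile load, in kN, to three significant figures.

σ_allow = 133/4.2 = 31.67 MPa.
A = 57.9×11.2 = 648.5 mm².
F_allow = σ_allow × A = 31.67×648.5 = 20540 N.

F_allow = 20.5 kN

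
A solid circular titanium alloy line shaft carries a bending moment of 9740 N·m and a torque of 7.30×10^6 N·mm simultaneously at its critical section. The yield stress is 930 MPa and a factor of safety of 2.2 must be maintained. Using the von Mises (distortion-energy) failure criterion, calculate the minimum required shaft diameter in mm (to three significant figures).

σ_allow = σ_y/n = 930/2.2 = 422.7 MPa.
For a solid shaft σ_b = 32M/(πd³) and τ = 16T/(πd³), so the von Mises stress is σ' = (16/πd³)·√(4M²+3T²).
√(4M²+3T²) = √(4×(9.740×10^6)² + 3×(7.300×10^6)²) = 2.322×10^7 N·mm.
d³ = 16×2.322×10^7/(π×422.7) = 279800 mm³.
d = 65.41 mm.

d = 65.4 mm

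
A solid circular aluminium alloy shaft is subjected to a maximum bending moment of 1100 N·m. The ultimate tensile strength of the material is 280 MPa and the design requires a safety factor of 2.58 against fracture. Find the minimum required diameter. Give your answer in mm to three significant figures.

σ_allow = 280/2.58 = 108.5 MPa.
For a solid circular section σ = 32M/(πd³), so d³ = 32M/(π σ_allow) = 32×1100000/(π×108.5) = 103200 mm³.
d = 46.91 mm.

d = 46.9 mm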